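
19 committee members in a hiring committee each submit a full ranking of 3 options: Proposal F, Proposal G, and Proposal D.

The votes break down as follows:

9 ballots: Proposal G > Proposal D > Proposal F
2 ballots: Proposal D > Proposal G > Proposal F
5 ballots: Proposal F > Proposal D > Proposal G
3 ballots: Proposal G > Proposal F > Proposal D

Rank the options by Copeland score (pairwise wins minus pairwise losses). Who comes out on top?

Proposal G

Pairwise results:
  Proposal F vs Proposal G: Proposal G wins 14–5.
  Proposal F vs Proposal D: Proposal D wins 11–8.
  Proposal G vs Proposal D: Proposal G wins 12–7.
Copeland scores (wins − losses):
  Proposal F: 0 − 2 = -2
  Proposal G: 2 − 0 = 2
  Proposal D: 1 − 1 = 0
Proposal G has the best Copeland score.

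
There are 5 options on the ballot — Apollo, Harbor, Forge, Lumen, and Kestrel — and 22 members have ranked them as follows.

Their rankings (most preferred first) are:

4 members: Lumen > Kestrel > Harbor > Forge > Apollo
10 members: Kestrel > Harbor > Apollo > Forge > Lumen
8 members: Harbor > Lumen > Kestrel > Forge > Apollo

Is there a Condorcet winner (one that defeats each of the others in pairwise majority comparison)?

No

Head-to-head results (22 voters total):
Apollo vs Harbor: Harbor wins 22–0.
Apollo vs Forge: Forge wins 12–10.
Apollo vs Lumen: Lumen wins 12–10.
Apollo vs Kestrel: Kestrel wins 22–0.
Harbor vs Forge: Harbor wins 22–0.
Harbor vs Lumen: Harbor wins 18–4.
Harbor vs Kestrel: Kestrel wins 14–8.
Forge vs Lumen: Lumen wins 12–10.
Forge vs Kestrel: Kestrel wins 22–0.
Lumen vs Kestrel: Lumen wins 12–10.
No candidate beats all others: Harbor beats Lumen beats Kestrel beats Harbor, a majority cycle.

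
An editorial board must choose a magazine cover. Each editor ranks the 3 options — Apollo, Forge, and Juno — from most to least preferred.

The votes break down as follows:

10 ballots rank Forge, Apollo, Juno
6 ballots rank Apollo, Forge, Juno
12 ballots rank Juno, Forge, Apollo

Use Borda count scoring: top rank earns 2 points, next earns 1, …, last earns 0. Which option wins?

Borda scores:
  Apollo: 10·1 + 6·2 + 12·0 = 22
  Forge: 10·2 + 6·1 + 12·1 = 38
  Juno: 10·0 + 6·0 + 12·2 = 24
Forge has the highest total.

Forge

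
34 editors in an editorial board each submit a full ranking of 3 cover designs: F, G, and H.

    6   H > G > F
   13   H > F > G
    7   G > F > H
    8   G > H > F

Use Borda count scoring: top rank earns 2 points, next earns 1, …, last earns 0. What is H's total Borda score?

Borda scores:
  F: 6·0 + 13·1 + 7·1 + 8·0 = 20
  G: 6·1 + 13·0 + 7·2 + 8·2 = 36
  H: 6·2 + 13·2 + 7·0 + 8·1 = 46

46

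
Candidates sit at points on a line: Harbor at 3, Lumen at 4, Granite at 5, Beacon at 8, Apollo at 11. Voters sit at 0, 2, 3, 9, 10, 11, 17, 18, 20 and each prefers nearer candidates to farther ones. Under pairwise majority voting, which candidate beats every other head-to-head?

Apollo

With single-peaked preferences on a line, the Condorcet winner is the candidate closest to the median voter.
The median voter (position 10) is closest to Apollo at 11.
Check: Apollo vs Granite — voters closer to Apollo: 6 of 9.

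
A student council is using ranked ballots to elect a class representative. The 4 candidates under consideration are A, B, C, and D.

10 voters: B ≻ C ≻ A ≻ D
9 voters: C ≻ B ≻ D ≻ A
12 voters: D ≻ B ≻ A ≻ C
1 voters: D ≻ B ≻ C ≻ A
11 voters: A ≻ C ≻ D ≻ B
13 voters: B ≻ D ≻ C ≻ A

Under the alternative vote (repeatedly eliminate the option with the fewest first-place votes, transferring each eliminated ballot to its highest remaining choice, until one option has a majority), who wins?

B

Round 1: B 23, D 13, A 11, C 9. C has the fewest and is eliminated.
Round 2: B 32, D 13, A 11. B has a majority.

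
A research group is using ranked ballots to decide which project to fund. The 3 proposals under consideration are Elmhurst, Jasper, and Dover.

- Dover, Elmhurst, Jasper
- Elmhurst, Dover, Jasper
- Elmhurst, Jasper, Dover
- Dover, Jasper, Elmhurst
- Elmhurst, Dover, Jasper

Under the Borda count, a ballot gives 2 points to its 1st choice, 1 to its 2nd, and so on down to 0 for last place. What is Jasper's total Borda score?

Borda scores:
  Elmhurst: 1 + 2 + 2 + 0 + 2 = 7
  Jasper: 0 + 0 + 1 + 1 + 0 = 2
  Dover: 2 + 1 + 0 + 2 + 1 = 6

2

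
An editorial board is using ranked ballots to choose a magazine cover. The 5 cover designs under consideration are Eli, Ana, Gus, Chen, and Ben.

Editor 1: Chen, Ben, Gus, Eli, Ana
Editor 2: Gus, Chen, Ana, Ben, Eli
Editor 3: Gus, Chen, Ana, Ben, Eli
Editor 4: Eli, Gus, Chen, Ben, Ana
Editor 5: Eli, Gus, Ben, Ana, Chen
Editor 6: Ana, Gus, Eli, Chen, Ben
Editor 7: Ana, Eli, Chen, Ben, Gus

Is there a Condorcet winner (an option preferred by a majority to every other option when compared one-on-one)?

Yes

Head-to-head results (7 voters total):
Eli vs Ana: Ana wins 4–3.
Eli vs Gus: Gus wins 4–3.
Eli vs Chen: Eli wins 4–3.
Eli vs Ben: Eli wins 4–3.
Ana vs Gus: Gus wins 5–2.
Ana vs Chen: Chen wins 4–3.
Ana vs Ben: Ana wins 4–3.
Gus vs Chen: Gus wins 5–2.
Gus vs Ben: Gus wins 5–2.
Chen vs Ben: Chen wins 6–1.
Gus beats each rival — Eli (4–3), Ana (5–2), Chen (5–2), Ben (5–2) — so Gus is the Condorcet winner.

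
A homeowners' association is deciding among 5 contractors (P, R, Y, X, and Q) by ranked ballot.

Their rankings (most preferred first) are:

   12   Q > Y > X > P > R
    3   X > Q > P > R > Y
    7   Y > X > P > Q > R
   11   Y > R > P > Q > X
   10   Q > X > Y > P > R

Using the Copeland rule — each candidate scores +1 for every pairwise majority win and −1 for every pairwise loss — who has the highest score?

Q

Pairwise results:
  P vs R: P wins 32–11.
  P vs Y: Y wins 40–3.
  P vs X: X wins 32–11.
  P vs Q: Q wins 25–18.
  R vs Y: Y wins 40–3.
  R vs X: X wins 32–11.
  R vs Q: Q wins 32–11.
  Y vs X: Y wins 30–13.
  Y vs Q: Q wins 25–18.
  X vs Q: Q wins 33–10.
Copeland scores (wins − losses):
  P: 1 − 3 = -2
  R: 0 − 4 = -4
  Y: 3 − 1 = 2
  X: 2 − 2 = 0
  Q: 4 − 0 = 4
Q has the best Copeland score.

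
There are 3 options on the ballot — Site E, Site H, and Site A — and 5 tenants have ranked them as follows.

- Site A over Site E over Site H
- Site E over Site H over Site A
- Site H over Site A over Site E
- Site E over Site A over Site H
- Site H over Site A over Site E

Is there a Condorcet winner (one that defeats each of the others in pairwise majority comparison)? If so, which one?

Head-to-head results (5 voters total):
Site E vs Site H: Site E wins 3–2.
Site E vs Site A: Site A wins 3–2.
Site H vs Site A: Site H wins 3–2.
No candidate beats all others: Site E beats Site H beats Site A beats Site E, a majority cycle.

No Condorcet winner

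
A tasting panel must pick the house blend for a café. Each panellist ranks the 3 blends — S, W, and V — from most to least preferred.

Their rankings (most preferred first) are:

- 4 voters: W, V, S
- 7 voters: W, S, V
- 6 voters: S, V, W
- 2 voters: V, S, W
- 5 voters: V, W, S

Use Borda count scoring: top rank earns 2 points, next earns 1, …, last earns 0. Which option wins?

W

Borda scores:
  S: 4·0 + 7·1 + 6·2 + 2·1 + 5·0 = 21
  W: 4·2 + 7·2 + 6·0 + 2·0 + 5·1 = 27
  V: 4·1 + 7·0 + 6·1 + 2·2 + 5·2 = 24
W has the highest total.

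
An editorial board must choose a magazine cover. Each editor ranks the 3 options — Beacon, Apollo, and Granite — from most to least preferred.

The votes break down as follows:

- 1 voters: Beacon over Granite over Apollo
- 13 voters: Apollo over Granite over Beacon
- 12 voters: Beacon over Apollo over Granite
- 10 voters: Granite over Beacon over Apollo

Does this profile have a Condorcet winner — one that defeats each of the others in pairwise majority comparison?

No

Head-to-head results (36 voters total):
Beacon vs Apollo: Beacon wins 23–13.
Beacon vs Granite: Granite wins 23–13.
Apollo vs Granite: Apollo wins 25–11.
No candidate beats all others: Beacon beats Apollo beats Granite beats Beacon, a majority cycle.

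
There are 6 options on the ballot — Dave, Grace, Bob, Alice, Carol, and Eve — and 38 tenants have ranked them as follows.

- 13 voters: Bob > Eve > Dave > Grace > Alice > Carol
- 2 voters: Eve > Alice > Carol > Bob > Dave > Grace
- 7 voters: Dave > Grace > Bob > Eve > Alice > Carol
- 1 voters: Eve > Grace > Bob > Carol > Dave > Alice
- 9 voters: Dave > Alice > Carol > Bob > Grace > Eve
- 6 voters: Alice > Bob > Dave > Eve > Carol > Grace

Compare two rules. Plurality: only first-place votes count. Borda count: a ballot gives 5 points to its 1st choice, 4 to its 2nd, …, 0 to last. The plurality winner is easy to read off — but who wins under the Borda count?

Dave

Plurality first-place counts: Dave 16, Grace 0, Bob 13, Alice 6, Carol 0, Eve 3 → Dave.
Borda totals: Dave 140, Grace 67, Bob 135, Alice 94, Carol 41, Eve 93 → Dave.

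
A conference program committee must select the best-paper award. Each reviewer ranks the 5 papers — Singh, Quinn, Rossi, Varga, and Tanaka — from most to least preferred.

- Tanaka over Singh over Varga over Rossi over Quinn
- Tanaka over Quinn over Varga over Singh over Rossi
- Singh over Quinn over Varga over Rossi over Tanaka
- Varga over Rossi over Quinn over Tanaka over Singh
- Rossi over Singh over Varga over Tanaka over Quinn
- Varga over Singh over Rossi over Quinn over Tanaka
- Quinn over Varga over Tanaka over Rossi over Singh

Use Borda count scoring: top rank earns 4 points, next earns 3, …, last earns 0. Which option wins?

Borda scores:
  Singh: 3 + 1 + 4 + 0 + 3 + 3 + 0 = 14
  Quinn: 0 + 3 + 3 + 2 + 0 + 1 + 4 = 13
  Rossi: 1 + 0 + 1 + 3 + 4 + 2 + 1 = 12
  Varga: 2 + 2 + 2 + 4 + 2 + 4 + 3 = 19
  Tanaka: 4 + 4 + 0 + 1 + 1 + 0 + 2 = 12
Varga has the highest total.

Varga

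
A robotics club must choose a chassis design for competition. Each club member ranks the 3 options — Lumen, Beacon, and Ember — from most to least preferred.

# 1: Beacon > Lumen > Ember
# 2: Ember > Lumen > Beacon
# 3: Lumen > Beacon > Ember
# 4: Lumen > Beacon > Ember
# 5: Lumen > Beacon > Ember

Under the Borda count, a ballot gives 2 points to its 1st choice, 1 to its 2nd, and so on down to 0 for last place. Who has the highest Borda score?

Borda scores:
  Lumen: 1 + 1 + 2 + 2 + 2 = 8
  Beacon: 2 + 0 + 1 + 1 + 1 = 5
  Ember: 0 + 2 + 0 + 0 + 0 = 2
Lumen has the highest total.

Lumen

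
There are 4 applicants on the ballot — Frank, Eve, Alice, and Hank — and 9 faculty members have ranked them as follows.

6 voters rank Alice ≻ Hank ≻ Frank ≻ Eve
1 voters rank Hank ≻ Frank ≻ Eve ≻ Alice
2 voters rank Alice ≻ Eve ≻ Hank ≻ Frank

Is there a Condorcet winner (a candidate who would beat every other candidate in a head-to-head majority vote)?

Head-to-head results (9 voters total):
Frank vs Eve: Frank wins 7–2.
Frank vs Alice: Alice wins 8–1.
Frank vs Hank: Hank wins 9–0.
Eve vs Alice: Alice wins 8–1.
Eve vs Hank: Hank wins 7–2.
Alice vs Hank: Alice wins 8–1.
Alice beats each rival — Frank (8–1), Eve (8–1), Hank (8–1) — so Alice is the Condorcet winner.

Yes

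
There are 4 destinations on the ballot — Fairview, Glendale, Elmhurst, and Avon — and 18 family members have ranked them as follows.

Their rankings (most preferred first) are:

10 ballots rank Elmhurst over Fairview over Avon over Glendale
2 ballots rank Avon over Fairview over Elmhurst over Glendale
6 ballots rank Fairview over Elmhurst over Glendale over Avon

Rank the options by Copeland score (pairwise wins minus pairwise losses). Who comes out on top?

Elmhurst

Pairwise results:
  Fairview vs Glendale: Fairview wins 18–0.
  Fairview vs Elmhurst: Elmhurst wins 10–8.
  Fairview vs Avon: Fairview wins 16–2.
  Glendale vs Elmhurst: Elmhurst wins 18–0.
  Glendale vs Avon: Avon wins 12–6.
  Elmhurst vs Avon: Elmhurst wins 16–2.
Copeland scores (wins − losses):
  Fairview: 2 − 1 = 1
  Glendale: 0 − 3 = -3
  Elmhurst: 3 − 0 = 3
  Avon: 1 − 2 = -1
Elmhurst has the best Copeland score.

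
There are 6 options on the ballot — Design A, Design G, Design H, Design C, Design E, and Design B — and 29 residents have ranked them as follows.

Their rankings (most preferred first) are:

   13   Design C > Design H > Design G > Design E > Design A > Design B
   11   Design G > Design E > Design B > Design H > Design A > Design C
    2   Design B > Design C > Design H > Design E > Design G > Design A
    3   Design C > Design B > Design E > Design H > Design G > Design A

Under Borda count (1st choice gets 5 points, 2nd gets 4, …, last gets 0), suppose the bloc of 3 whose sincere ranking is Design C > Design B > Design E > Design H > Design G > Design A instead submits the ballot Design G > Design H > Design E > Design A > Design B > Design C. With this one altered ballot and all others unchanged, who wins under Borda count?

Borda totals with the altered ballot: Design A 30, Design G 111, Design H 92, Design C 73, Design E 83, Design B 46.
The winner is unchanged: still Design G.

Design G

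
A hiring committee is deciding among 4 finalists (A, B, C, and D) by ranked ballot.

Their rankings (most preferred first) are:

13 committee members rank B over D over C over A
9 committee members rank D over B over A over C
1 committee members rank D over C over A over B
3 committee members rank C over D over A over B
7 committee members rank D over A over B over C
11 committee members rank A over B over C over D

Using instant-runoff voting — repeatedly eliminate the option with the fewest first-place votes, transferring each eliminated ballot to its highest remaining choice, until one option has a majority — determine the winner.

B

Round 1: D 17, B 13, A 11, C 3. C has the fewest and is eliminated.
Round 2: D 20, B 13, A 11. A has the fewest and is eliminated.
Round 3: B 24, D 20. B has a majority.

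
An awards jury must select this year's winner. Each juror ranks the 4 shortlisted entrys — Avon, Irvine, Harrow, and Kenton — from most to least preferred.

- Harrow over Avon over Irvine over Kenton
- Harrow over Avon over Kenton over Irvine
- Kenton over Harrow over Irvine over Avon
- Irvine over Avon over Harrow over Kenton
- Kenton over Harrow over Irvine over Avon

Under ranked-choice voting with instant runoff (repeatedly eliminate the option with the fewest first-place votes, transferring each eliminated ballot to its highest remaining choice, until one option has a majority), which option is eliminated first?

Avon

Round 1: Harrow 2, Kenton 2, Irvine 1, Avon 0. Avon has the fewest and is eliminated.
Round 2: Harrow 2, Kenton 2, Irvine 1. Irvine has the fewest and is eliminated.
Round 3: Harrow 3, Kenton 2. Harrow has a majority.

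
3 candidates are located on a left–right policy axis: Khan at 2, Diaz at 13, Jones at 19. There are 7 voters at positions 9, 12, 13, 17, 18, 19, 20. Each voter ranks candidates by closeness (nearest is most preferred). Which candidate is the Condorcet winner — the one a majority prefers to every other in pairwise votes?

With single-peaked preferences on a line, the Condorcet winner is the candidate closest to the median voter.
The median voter (position 17) is closest to Jones at 19.
Check: Jones vs Diaz — voters closer to Jones: 4 of 7.

Jones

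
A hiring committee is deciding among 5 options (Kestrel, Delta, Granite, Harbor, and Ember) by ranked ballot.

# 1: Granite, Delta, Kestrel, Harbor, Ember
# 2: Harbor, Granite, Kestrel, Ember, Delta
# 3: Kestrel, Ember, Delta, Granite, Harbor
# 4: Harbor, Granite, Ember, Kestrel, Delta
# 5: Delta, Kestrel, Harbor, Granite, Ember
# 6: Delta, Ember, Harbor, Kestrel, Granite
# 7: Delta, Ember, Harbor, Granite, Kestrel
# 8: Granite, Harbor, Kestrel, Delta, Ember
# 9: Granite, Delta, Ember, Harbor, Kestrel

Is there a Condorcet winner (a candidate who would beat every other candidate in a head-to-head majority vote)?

Head-to-head results (9 voters total):
Kestrel vs Delta: Delta wins 5–4.
Kestrel vs Granite: Granite wins 6–3.
Kestrel vs Harbor: Harbor wins 6–3.
Kestrel vs Ember: Kestrel wins 5–4.
Delta vs Granite: Granite wins 5–4.
Delta vs Harbor: Delta wins 6–3.
Delta vs Ember: Delta wins 6–3.
Granite vs Harbor: Harbor wins 5–4.
Granite vs Ember: Granite wins 6–3.
Harbor vs Ember: Harbor wins 5–4.
No candidate beats all others: Delta beats Harbor beats Granite beats Delta, a majority cycle.

No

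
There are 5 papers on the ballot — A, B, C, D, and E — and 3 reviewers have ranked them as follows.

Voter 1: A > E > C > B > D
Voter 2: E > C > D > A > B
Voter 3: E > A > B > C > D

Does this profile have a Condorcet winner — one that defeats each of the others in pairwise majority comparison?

Yes

Head-to-head results (3 voters total):
A vs B: A wins 3–0.
A vs C: A wins 2–1.
A vs D: A wins 2–1.
A vs E: E wins 2–1.
B vs C: C wins 2–1.
B vs D: B wins 2–1.
B vs E: E wins 3–0.
C vs D: C wins 3–0.
C vs E: E wins 3–0.
D vs E: E wins 3–0.
E beats each rival — A (2–1), B (3–0), C (3–0), D (3–0) — so E is the Condorcet winner.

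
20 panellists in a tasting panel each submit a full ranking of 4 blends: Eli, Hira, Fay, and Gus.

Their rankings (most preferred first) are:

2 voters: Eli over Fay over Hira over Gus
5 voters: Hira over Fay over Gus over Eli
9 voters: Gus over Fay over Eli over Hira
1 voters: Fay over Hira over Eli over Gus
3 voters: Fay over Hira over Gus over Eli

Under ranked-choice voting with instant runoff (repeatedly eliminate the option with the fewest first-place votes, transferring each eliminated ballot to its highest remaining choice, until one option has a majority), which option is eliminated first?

Eli

Round 1: Gus 9, Hira 5, Fay 4, Eli 2. Eli has the fewest and is eliminated.
Round 2: Gus 9, Fay 6, Hira 5. Hira has the fewest and is eliminated.
Round 3: Fay 11, Gus 9. Fay has a majority.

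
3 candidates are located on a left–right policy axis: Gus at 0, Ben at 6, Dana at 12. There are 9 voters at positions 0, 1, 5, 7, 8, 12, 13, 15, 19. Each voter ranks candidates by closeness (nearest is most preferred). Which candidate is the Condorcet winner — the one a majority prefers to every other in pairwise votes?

With single-peaked preferences on a line, the Condorcet winner is the candidate closest to the median voter.
The median voter (position 8) is closest to Ben at 6.
Check: Ben vs Dana — voters closer to Ben: 5 of 9.

Ben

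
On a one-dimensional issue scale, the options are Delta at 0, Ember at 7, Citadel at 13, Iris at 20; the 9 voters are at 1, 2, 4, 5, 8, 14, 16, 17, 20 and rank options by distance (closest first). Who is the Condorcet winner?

Ember

With single-peaked preferences on a line, the Condorcet winner is the candidate closest to the median voter.
The median voter (position 8) is closest to Ember at 7.
Check: Ember vs Iris — voters closer to Ember: 5 of 9.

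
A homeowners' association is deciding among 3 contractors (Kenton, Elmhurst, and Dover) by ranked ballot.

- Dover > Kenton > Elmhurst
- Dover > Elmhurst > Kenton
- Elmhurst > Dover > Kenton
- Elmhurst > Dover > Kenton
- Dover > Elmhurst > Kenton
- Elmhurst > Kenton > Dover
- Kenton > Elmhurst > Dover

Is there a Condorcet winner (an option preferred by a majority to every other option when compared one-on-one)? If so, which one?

Head-to-head results (7 voters total):
Kenton vs Elmhurst: Elmhurst wins 5–2.
Kenton vs Dover: Dover wins 5–2.
Elmhurst vs Dover: Elmhurst wins 4–3.
Elmhurst beats each rival — Kenton (5–2), Dover (4–3) — so Elmhurst is the Condorcet winner.

Elmhurst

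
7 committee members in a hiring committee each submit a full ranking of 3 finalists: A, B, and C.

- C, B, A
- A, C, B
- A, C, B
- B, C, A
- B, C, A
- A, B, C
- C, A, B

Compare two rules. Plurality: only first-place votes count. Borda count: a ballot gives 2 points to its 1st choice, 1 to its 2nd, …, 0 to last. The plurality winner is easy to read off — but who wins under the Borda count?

Plurality first-place counts: A 3, B 2, C 2 → A.
Borda totals: A 7, B 6, C 8 → C.

C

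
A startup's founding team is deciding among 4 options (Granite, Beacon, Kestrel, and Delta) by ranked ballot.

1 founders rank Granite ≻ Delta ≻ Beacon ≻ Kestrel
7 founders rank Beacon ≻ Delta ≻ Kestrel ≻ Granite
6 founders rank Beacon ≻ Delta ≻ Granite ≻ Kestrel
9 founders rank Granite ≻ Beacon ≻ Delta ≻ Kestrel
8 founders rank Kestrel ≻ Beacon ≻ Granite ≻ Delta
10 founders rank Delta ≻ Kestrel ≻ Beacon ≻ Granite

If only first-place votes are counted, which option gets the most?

Beacon

First-place vote totals:
  Granite: 10
  Beacon: 13
  Kestrel: 8
  Delta: 10
Beacon has the most first-place votes.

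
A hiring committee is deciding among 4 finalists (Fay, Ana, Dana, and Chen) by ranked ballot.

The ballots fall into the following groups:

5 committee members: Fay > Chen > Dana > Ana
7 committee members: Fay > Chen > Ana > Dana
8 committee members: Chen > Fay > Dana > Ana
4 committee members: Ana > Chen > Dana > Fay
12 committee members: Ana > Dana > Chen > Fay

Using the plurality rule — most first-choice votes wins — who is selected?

First-place vote totals:
  Fay: 12
  Ana: 16
  Dana: 0
  Chen: 8
Ana has the most first-place votes.

Ana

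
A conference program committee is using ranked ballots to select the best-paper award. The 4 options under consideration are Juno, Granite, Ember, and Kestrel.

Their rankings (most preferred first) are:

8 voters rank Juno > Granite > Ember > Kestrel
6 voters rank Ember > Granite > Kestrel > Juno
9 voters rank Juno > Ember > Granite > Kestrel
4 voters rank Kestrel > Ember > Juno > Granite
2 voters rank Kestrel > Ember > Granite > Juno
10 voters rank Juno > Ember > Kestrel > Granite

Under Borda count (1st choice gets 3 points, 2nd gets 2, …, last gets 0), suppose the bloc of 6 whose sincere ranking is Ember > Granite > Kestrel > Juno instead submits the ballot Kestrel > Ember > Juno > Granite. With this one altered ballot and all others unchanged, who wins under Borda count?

Juno

Borda totals with the altered ballot: Juno 91, Granite 27, Ember 70, Kestrel 46.
The winner is unchanged: still Juno.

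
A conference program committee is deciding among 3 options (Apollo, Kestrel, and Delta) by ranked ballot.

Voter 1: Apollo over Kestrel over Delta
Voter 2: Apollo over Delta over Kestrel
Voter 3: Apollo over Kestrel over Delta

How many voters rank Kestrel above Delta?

2

Ballots ranking Kestrel above Delta: 2.
Ballots ranking Delta above Kestrel: 1.
So 2 of 3 voters prefer Kestrel to Delta.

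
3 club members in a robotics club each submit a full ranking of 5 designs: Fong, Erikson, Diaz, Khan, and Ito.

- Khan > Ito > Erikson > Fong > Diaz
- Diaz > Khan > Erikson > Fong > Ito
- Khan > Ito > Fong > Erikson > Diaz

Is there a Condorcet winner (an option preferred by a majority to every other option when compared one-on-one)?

Head-to-head results (3 voters total):
Fong vs Erikson: Erikson wins 2–1.
Fong vs Diaz: Fong wins 2–1.
Fong vs Khan: Khan wins 3–0.
Fong vs Ito: Ito wins 2–1.
Erikson vs Diaz: Erikson wins 2–1.
Erikson vs Khan: Khan wins 3–0.
Erikson vs Ito: Ito wins 2–1.
Diaz vs Khan: Khan wins 2–1.
Diaz vs Ito: Ito wins 2–1.
Khan vs Ito: Khan wins 3–0.
Khan beats each rival — Fong (3–0), Erikson (3–0), Diaz (2–1), Ito (3–0) — so Khan is the Condorcet winner.

Yes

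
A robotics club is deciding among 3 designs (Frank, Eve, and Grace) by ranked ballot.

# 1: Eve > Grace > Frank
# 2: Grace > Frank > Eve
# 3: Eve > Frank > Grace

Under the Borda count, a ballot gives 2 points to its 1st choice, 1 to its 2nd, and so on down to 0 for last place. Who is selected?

Borda scores:
  Frank: 0 + 1 + 1 = 2
  Eve: 2 + 0 + 2 = 4
  Grace: 1 + 2 + 0 = 3
Eve has the highest total.

Eve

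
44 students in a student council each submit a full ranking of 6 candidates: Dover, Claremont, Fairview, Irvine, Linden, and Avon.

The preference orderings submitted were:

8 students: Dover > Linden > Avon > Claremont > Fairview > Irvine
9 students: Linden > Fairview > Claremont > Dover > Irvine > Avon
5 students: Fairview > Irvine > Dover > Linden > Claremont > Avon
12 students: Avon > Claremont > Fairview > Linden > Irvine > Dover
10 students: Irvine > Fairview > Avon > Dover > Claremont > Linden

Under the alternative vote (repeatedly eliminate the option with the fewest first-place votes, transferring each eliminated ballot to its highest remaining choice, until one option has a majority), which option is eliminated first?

Claremont

Round 1: Avon 12, Irvine 10, Linden 9, Dover 8, Fairview 5, Claremont 0. Claremont has the fewest and is eliminated.
Round 2: Avon 12, Irvine 10, Linden 9, Dover 8, Fairview 5. Fairview has the fewest and is eliminated.
Round 3: Irvine 15, Avon 12, Linden 9, Dover 8. Dover has the fewest and is eliminated.
Round 4: Linden 17, Irvine 15, Avon 12. Avon has the fewest and is eliminated.
Round 5: Linden 29, Irvine 15. Linden has a majority.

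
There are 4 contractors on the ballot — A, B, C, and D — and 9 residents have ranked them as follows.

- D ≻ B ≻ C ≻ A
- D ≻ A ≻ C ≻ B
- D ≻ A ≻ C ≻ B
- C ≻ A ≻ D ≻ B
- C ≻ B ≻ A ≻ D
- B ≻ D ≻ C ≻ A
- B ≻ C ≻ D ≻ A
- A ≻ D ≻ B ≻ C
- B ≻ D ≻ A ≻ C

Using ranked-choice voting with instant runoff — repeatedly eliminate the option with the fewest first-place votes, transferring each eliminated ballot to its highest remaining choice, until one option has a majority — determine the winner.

D

Round 1: B 3, D 3, C 2, A 1. A has the fewest and is eliminated.
Round 2: D 4, B 3, C 2. C has the fewest and is eliminated.
Round 3: D 5, B 4. D has a majority.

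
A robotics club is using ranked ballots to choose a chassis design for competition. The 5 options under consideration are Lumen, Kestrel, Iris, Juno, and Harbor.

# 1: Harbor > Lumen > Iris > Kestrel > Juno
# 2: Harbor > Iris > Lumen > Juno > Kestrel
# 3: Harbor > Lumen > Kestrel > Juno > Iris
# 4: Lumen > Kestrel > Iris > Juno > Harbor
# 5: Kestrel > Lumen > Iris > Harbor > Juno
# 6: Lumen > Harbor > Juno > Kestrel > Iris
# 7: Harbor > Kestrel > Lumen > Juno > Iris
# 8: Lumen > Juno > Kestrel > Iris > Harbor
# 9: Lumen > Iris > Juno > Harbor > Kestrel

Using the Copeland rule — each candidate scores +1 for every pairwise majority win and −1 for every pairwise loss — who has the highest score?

Pairwise results:
  Lumen vs Kestrel: Lumen wins 7–2.
  Lumen vs Iris: Lumen wins 8–1.
  Lumen vs Juno: Lumen wins 9–0.
  Lumen vs Harbor: Lumen wins 5–4.
  Kestrel vs Iris: Kestrel wins 6–3.
  Kestrel vs Juno: Kestrel wins 5–4.
  Kestrel vs Harbor: Harbor wins 6–3.
  Iris vs Juno: Iris wins 5–4.
  Iris vs Harbor: Harbor wins 5–4.
  Juno vs Harbor: Harbor wins 6–3.
Copeland scores (wins − losses):
  Lumen: 4 − 0 = 4
  Kestrel: 2 − 2 = 0
  Iris: 1 − 3 = -2
  Juno: 0 − 4 = -4
  Harbor: 3 − 1 = 2
Lumen has the best Copeland score.

Lumen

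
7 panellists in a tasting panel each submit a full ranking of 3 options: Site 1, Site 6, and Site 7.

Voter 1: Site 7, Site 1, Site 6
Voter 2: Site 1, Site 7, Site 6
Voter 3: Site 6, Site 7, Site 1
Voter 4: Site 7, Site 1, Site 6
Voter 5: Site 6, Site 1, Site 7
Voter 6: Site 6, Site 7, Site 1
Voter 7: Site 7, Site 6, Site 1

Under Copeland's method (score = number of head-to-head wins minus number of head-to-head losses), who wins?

Pairwise results:
  Site 1 vs Site 6: Site 6 wins 4–3.
  Site 1 vs Site 7: Site 7 wins 5–2.
  Site 6 vs Site 7: Site 7 wins 4–3.
Copeland scores (wins − losses):
  Site 1: 0 − 2 = -2
  Site 6: 1 − 1 = 0
  Site 7: 2 − 0 = 2
Site 7 has the best Copeland score.

Site 7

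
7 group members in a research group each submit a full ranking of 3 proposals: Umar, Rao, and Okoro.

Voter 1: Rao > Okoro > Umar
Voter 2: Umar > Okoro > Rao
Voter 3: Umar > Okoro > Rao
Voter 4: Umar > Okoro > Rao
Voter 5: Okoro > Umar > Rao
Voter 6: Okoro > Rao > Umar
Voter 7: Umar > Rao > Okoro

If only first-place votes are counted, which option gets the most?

Umar

First-place vote totals:
  Umar: 4
  Rao: 1
  Okoro: 2
Umar has the most first-place votes.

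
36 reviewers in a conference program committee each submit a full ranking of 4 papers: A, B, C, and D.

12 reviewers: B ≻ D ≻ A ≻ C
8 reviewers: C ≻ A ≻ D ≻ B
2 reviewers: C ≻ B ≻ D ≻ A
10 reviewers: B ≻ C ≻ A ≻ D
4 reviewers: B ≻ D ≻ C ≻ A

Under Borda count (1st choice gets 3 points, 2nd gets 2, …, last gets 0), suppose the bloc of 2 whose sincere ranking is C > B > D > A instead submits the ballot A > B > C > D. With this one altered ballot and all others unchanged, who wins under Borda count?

Borda totals with the altered ballot: A 44, B 82, C 50, D 40.
The winner is unchanged: still B.

B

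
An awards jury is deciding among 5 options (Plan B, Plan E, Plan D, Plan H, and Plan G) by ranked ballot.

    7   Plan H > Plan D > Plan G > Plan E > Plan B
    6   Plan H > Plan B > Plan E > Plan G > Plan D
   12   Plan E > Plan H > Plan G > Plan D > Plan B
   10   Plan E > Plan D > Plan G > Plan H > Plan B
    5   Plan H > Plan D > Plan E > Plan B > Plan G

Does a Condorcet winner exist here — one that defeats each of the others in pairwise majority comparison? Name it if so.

Head-to-head results (40 voters total):
Plan B vs Plan E: Plan E wins 34–6.
Plan B vs Plan D: Plan D wins 34–6.
Plan B vs Plan H: Plan H wins 40–0.
Plan B vs Plan G: Plan G wins 29–11.
Plan E vs Plan D: Plan E wins 28–12.
Plan E vs Plan H: Plan E wins 22–18.
Plan E vs Plan G: Plan E wins 33–7.
Plan D vs Plan H: Plan H wins 30–10.
Plan D vs Plan G: Plan D wins 22–18.
Plan H vs Plan G: Plan H wins 30–10.
Plan E beats each rival — Plan B (34–6), Plan D (28–12), Plan H (22–18), Plan G (33–7) — so Plan E is the Condorcet winner.

Plan E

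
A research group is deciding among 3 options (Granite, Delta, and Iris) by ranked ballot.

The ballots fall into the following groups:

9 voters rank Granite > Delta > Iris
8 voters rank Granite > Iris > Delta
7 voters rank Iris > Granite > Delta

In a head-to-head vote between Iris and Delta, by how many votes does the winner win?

Ballots ranking Iris above Delta: 8+7 = 15.
Ballots ranking Delta above Iris: 9.
Iris wins 15–9, a margin of 6.

6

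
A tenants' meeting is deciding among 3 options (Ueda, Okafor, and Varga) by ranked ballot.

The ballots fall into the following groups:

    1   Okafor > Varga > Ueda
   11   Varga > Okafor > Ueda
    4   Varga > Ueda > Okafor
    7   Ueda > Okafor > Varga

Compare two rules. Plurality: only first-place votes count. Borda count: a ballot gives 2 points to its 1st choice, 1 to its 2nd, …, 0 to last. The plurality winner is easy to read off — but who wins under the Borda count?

Varga

Plurality first-place counts: Ueda 7, Okafor 1, Varga 15 → Varga.
Borda totals: Ueda 18, Okafor 20, Varga 31 → Varga.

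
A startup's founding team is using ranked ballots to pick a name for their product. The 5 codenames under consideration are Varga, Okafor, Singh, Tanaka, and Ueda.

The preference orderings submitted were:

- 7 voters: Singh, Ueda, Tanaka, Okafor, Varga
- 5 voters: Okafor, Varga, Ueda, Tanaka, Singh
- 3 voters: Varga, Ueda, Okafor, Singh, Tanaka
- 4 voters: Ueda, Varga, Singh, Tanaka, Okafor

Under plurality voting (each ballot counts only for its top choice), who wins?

First-place vote totals:
  Varga: 3
  Okafor: 5
  Singh: 7
  Tanaka: 0
  Ueda: 4
Singh has the most first-place votes.

Singh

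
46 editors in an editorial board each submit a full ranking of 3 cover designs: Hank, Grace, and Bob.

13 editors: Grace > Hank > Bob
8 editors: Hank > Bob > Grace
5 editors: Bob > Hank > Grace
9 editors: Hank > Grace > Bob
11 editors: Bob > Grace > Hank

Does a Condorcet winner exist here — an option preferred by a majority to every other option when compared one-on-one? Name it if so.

Head-to-head results (46 voters total):
Hank vs Grace: Grace wins 24–22.
Hank vs Bob: Hank wins 30–16.
Grace vs Bob: Bob wins 24–22.
No candidate beats all others: Hank beats Bob beats Grace beats Hank, a majority cycle.

None — there is no Condorcet winner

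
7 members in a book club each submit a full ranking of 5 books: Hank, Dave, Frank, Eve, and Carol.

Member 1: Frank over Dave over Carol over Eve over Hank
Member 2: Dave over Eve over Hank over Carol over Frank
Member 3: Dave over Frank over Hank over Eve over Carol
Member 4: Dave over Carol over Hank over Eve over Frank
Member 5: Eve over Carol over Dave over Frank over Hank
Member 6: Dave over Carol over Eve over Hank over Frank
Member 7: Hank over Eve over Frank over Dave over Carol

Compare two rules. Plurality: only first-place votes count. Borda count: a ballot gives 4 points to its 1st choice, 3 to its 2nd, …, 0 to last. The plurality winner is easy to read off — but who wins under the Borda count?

Dave

Plurality first-place counts: Hank 1, Dave 4, Frank 1, Eve 1, Carol 0 → Dave.
Borda totals: Hank 11, Dave 22, Frank 10, Eve 15, Carol 12 → Dave.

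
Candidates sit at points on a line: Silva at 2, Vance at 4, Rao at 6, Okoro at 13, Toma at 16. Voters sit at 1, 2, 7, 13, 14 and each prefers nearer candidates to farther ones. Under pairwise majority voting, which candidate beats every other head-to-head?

With single-peaked preferences on a line, the Condorcet winner is the candidate closest to the median voter.
The median voter (position 7) is closest to Rao at 6.
Check: Rao vs Vance — voters closer to Rao: 3 of 5.

Rao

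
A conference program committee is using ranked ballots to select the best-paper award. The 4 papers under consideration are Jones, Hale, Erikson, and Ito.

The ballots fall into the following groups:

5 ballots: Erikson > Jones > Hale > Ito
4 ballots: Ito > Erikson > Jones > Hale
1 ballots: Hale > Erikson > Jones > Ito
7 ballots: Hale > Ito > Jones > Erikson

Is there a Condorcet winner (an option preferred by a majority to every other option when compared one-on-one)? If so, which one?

No Condorcet winner

Head-to-head results (17 voters total):
Jones vs Hale: Jones wins 9–8.
Jones vs Erikson: Erikson wins 10–7.
Jones vs Ito: Ito wins 11–6.
Hale vs Erikson: Erikson wins 9–8.
Hale vs Ito: Hale wins 13–4.
Erikson vs Ito: Ito wins 11–6.
No candidate beats all others: Jones beats Hale beats Ito beats Jones, a majority cycle.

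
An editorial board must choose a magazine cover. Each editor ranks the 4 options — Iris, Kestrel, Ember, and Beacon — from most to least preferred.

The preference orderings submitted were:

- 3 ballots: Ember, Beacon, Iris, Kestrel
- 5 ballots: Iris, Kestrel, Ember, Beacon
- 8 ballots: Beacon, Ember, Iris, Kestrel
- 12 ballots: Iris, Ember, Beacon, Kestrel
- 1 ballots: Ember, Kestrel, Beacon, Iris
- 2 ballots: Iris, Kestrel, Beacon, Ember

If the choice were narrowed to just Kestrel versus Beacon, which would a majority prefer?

Ballots ranking Kestrel above Beacon: 5+1+2 = 8.
Ballots ranking Beacon above Kestrel: 3+8+12 = 23.
Beacon wins the head-to-head, 23–8.

Beacon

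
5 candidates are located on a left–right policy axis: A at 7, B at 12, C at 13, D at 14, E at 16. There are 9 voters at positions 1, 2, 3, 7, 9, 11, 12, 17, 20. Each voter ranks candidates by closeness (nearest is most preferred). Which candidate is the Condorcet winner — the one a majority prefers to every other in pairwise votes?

With single-peaked preferences on a line, the Condorcet winner is the candidate closest to the median voter.
The median voter (position 9) is closest to A at 7.
Check: A vs E — voters closer to A: 6 of 9.

A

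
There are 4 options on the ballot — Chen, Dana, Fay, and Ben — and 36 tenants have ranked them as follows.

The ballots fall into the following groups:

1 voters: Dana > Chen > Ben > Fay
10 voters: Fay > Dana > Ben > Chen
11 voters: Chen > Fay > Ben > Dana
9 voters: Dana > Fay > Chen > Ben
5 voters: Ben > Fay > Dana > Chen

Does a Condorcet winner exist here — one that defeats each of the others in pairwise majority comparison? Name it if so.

Head-to-head results (36 voters total):
Chen vs Dana: Dana wins 25–11.
Chen vs Fay: Fay wins 24–12.
Chen vs Ben: Chen wins 21–15.
Dana vs Fay: Fay wins 26–10.
Dana vs Ben: Dana wins 20–16.
Fay vs Ben: Fay wins 30–6.
Fay beats each rival — Chen (24–12), Dana (26–10), Ben (30–6) — so Fay is the Condorcet winner.

Fay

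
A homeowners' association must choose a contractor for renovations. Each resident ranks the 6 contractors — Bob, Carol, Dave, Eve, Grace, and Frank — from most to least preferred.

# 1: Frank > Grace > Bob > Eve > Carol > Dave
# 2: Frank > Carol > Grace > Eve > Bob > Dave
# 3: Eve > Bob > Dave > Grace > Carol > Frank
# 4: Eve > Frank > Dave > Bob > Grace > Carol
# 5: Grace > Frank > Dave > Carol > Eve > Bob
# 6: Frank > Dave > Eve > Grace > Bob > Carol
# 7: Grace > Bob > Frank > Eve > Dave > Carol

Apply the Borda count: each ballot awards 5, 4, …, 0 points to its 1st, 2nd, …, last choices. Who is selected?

Frank

Borda scores:
  Bob: 3 + 1 + 4 + 2 + 0 + 1 + 4 = 15
  Carol: 1 + 4 + 1 + 0 + 2 + 0 + 0 = 8
  Dave: 0 + 0 + 3 + 3 + 3 + 4 + 1 = 14
  Eve: 2 + 2 + 5 + 5 + 1 + 3 + 2 = 20
  Grace: 4 + 3 + 2 + 1 + 5 + 2 + 5 = 22
  Frank: 5 + 5 + 0 + 4 + 4 + 5 + 3 = 26
Frank has the highest total.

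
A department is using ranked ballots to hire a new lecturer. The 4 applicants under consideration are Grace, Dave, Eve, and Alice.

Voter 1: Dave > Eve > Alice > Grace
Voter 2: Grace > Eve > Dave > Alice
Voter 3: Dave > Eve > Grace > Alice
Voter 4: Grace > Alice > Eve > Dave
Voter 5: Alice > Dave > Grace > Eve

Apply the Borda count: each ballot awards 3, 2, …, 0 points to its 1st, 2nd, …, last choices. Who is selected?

Borda scores:
  Grace: 0 + 3 + 1 + 3 + 1 = 8
  Dave: 3 + 1 + 3 + 0 + 2 = 9
  Eve: 2 + 2 + 2 + 1 + 0 = 7
  Alice: 1 + 0 + 0 + 2 + 3 = 6
Dave has the highest total.

Dave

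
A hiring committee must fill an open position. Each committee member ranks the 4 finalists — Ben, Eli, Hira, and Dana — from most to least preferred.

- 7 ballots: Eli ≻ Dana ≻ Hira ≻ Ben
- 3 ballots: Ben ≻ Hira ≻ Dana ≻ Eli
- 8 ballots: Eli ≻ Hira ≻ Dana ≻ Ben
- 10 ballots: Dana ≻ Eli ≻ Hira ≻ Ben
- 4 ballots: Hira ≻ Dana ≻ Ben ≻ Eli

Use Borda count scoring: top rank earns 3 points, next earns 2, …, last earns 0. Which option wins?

Borda scores:
  Ben: 7·0 + 3·3 + 8·0 + 10·0 + 4·1 = 13
  Eli: 7·3 + 3·0 + 8·3 + 10·2 + 4·0 = 65
  Hira: 7·1 + 3·2 + 8·2 + 10·1 + 4·3 = 51
  Dana: 7·2 + 3·1 + 8·1 + 10·3 + 4·2 = 63
Eli has the highest total.

Eli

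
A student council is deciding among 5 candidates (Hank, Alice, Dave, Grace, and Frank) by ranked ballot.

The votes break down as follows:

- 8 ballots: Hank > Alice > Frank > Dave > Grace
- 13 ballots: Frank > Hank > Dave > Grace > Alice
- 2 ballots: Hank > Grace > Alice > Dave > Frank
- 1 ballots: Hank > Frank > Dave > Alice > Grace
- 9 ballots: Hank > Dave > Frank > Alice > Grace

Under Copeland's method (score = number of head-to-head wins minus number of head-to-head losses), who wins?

Hank

Pairwise results:
  Hank vs Alice: Hank wins 33–0.
  Hank vs Dave: Hank wins 33–0.
  Hank vs Grace: Hank wins 33–0.
  Hank vs Frank: Hank wins 20–13.
  Alice vs Dave: Dave wins 23–10.
  Alice vs Grace: Alice wins 18–15.
  Alice vs Frank: Frank wins 23–10.
  Dave vs Grace: Dave wins 31–2.
  Dave vs Frank: Frank wins 22–11.
  Grace vs Frank: Frank wins 31–2.
Copeland scores (wins − losses):
  Hank: 4 − 0 = 4
  Alice: 1 − 3 = -2
  Dave: 2 − 2 = 0
  Grace: 0 − 4 = -4
  Frank: 3 − 1 = 2
Hank has the best Copeland score.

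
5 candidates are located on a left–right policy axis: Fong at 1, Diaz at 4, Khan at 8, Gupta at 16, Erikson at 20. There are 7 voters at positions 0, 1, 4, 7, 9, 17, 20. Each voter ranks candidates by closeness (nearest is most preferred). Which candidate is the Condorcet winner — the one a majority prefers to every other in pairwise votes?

Khan

With single-peaked preferences on a line, the Condorcet winner is the candidate closest to the median voter.
The median voter (position 7) is closest to Khan at 8.
Check: Khan vs Gupta — voters closer to Khan: 5 of 7.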